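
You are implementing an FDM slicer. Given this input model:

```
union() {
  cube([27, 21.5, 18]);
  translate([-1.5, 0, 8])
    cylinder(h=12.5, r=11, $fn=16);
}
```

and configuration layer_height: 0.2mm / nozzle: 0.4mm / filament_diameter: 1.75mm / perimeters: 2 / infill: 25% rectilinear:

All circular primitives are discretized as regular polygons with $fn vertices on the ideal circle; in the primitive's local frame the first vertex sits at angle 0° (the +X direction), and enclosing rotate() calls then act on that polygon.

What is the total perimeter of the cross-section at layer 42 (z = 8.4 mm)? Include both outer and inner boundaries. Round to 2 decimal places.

129.83 mm

At z = 8.4 mm: the cube is present — its section is the full 27×21.5 rectangle (perimeter 97.00 mm); the r=11 cylinder at (-1.5, 0) contributes a regular 16-gon of circumradius 11 (perimeter = 2·16·11.000·sin(180°/16) = 68.67 mm); Merging all regions: the regions partially overlap (shared area 76.33 mm²), so the edge portions inside another operand are dropped and the merged outline is re-measured after clipping — boundary = 129.83 mm. Overall, the cross-section is a single solid region. Total boundary length (outer) = 129.83 mm.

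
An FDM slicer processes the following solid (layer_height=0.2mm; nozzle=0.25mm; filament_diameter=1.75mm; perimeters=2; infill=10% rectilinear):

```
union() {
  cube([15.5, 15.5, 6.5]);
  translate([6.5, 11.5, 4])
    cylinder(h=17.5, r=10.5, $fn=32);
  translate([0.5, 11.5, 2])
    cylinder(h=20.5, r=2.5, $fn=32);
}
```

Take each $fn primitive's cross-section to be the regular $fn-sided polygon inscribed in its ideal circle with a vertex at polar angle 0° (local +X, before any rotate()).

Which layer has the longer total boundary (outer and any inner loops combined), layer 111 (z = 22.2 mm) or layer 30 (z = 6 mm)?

Layer 111 (z = 22.2): the cube is not intersected at this z (z outside [0, 6.5]); the cylinder at (6.5, 11.5) is absent (z outside [4, 21.5]); the cylinder at (0.5, 11.5): section is a regular 32-gon, circumradius r=2.5 (perimeter = 2·32·2.500·sin(180°/32) = 15.68 mm); Combining (union): only the r=2.5 cylinder at (0.5, 11.5) is present, so the union is just that shape — boundary = 15.68 mm. So its perimeter = 15.68 mm. Layer 30 (z = 6): the cube is present — its section is the full 15.5×15.5 rectangle (perimeter 62.00 mm); the r=10.5 cylinder at (6.5, 11.5) gives a regular 32-gon of circumradius 10.5 (constant along its height) (perimeter = 2·32·10.500·sin(180°/32) = 65.87 mm); the r=2.5 cylinder at (0.5, 11.5) contributes a regular 32-gon of circumradius 2.5 (perimeter = 2·32·2.500·sin(180°/32) = 15.68 mm); Taking the union: the regions partially overlap (shared area 225.61 mm²), so the edge portions inside another operand are dropped and the merged outline is re-measured after clipping — boundary = 72.95 mm. So its perimeter = 72.95 mm. Layer 30 is larger (72.95 vs 15.68 mm).

layer 30 (z = 6 mm)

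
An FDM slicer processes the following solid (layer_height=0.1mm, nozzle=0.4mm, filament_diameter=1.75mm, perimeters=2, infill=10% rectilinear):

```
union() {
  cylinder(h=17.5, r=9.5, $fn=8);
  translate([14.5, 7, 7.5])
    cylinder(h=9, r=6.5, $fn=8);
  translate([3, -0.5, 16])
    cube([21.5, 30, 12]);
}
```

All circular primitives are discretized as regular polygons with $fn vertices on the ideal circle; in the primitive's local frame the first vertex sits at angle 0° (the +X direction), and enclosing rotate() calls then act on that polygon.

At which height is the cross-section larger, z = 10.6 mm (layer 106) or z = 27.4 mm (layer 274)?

layer 274 (z = 27.4 mm)

Layer 106 (z = 10.6): the r=9.5 cylinder gives a regular 8-gon of circumradius 9.5 (constant along its height) (area = (8/2)·9.500²·sin(360°/8) = 255.27 mm²); the r=6.5 cylinder at (14.5, 7) contributes a regular 8-gon of circumradius 6.5 (area = (8/2)·6.500²·sin(360°/8) = 119.50 mm²); the cube at (3, -0.5) is not intersected at this z (z outside [16, 28]); Combining (union): the 2 present regions are separate (no shared area or edge), so areas and boundary lengths simply add and each stays a separate island — area = 374.77 mm². So its area = 374.77 mm². Layer 274 (z = 27.4): the cylinder does not reach this height (z outside [0, 17.5]); the cylinder at (14.5, 7) is absent (z outside [7.5, 16.5]); the cube at (3, -0.5) is present — its section is the full 21.5×30 rectangle (area 645.00 mm²); Merging all regions: only the 21.5×30 cube at (3, -0.5) is present, so the union is just that shape — area = 645.00 mm². So its area = 645.00 mm². Layer 274 is larger (645.00 vs 374.77 mm²).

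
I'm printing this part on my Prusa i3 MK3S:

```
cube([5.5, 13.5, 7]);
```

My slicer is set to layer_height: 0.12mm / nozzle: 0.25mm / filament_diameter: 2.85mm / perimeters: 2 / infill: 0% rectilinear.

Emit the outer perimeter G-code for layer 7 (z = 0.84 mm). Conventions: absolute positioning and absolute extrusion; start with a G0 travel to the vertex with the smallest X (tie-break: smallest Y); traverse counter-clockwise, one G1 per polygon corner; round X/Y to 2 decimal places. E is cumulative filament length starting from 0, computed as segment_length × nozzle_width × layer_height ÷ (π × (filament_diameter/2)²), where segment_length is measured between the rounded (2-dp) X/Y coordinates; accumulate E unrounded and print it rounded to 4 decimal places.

At z = 0.84 mm: the cube is present — its section is the full 5.5×13.5 rectangle. The outline is a single polygon with 4 vertices. Extrusion per mm of travel: 0.25 × 0.12 / (π × 1.425²) = 0.004703. Accumulating E over each segment gives final E = 0.1787.

G0 X0.00 Y0.00 Z0.84
G1 X5.50 Y0.00 E0.0259
G1 X5.50 Y13.50 E0.0894
G1 X0.00 Y13.50 E0.1152
G1 X0.00 Y0.00 E0.1787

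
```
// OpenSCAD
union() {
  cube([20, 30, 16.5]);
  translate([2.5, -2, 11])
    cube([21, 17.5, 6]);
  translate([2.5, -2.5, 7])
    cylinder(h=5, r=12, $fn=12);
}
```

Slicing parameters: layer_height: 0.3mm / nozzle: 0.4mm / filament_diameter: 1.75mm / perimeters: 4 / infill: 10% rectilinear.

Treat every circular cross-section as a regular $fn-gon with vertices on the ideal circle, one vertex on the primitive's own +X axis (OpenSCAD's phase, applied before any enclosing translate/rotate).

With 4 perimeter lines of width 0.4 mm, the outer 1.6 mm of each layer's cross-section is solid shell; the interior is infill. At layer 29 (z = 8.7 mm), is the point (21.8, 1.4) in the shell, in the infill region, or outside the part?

outside

At z = 8.7 mm: the cube is present — its section is the full 20×30 rectangle; the cube at (2.5, -2) is absent (z outside [11, 17]); the cylinder at (2.5, -2.5): section is a regular 12-gon, circumradius r=12; Combining (union): the regions partially overlap (shared area 101.75 mm²), so overlapping operands fuse into one piece — 1 connected region. Overall, the cross-section is a single solid region. The nearest boundary edge runs (20.00, 30.00)→(20.00, 0.00); distance from the point to it = 1.80 mm. The point is not inside any of the regions above, so it lies outside the cross-section (1.80 mm from the nearest boundary).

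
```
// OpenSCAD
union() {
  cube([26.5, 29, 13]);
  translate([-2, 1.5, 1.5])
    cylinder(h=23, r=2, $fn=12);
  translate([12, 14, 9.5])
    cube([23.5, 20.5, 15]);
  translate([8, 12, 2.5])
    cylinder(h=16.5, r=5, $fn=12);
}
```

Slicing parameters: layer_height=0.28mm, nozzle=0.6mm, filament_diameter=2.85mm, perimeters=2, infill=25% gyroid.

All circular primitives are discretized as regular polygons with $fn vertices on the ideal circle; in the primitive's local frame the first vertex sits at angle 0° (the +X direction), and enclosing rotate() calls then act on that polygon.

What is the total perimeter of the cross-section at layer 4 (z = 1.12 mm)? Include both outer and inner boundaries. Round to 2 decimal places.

At z = 1.12 mm: the cube (footprint 26.5×29) is included at this height (perimeter 111.00 mm); the cylinder at (-2, 1.5) does not reach this height (z outside [1.5, 24.5]); the cube at (12, 14) is not intersected at this z (z outside [9.5, 24.5]); the cylinder at (8, 12) is absent (z outside [2.5, 19]); Combining (union): only the 26.5×29 cube is present, so the union is just that shape — boundary = 111.00 mm. Overall, the cross-section is a single solid region. Total boundary length (outer) = 111.00 mm.

111.00 mm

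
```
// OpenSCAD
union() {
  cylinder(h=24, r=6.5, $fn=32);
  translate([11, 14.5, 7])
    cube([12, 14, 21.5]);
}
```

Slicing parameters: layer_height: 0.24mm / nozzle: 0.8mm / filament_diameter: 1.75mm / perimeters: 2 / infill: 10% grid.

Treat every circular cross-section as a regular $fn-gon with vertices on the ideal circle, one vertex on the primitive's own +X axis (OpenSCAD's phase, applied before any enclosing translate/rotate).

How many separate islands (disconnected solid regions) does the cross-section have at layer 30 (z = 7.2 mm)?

2

At z = 7.2 mm: the r=6.5 cylinder contributes a regular 32-gon of circumradius 6.5; the cube at (11, 14.5) (footprint 12×14) is included at this height; Merging all regions: the 2 present regions are separate (no shared area or edge), so areas and boundary lengths simply add and each stays a separate island — 2 connected regions. Overall, the cross-section has 2 separate islands. Island count = 2.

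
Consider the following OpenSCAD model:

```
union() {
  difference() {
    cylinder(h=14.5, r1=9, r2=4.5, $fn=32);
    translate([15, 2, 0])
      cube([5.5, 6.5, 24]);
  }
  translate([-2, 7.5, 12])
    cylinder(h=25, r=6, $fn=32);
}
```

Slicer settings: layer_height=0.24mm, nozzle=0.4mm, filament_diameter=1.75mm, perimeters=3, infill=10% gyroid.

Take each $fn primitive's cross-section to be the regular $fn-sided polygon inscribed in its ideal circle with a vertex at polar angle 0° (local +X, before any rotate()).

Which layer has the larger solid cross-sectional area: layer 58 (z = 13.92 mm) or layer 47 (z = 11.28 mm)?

layer 58 (z = 13.92 mm)

Layer 58 (z = 13.92): the cone (r1=9→r2=4.5) has section circumradius 4.680 here — a regular 32-gon (area = (32/2)·4.680²·sin(360°/32) = 68.37 mm²); the cube at (15, 2) (footprint 5.5×6.5) is included at this height (area 35.75 mm²); Subtracting the remaining from the first: starting from the cone (68.37 mm²), the 5.5×6.5 cube at (15, 2) misses the remaining region (no effect) — area = 68.37 mm²; the cylinder at (-2, 7.5): section is a regular 32-gon, circumradius r=6 (area = (32/2)·6.000²·sin(360°/32) = 112.37 mm²); Combining (union): the regions partially overlap — summed areas 180.74 mm² minus the doubly-counted overlap 14.27 mm² gives 166.47 mm² — area = 166.47 mm². So its area = 166.47 mm². Layer 47 (z = 11.28): the cone: at t=0.778 of its height the radius interpolates to r₁+(r₂−r₁)t = 5.499, giving a regular 32-gon of that circumradius (area = (32/2)·5.499²·sin(360°/32) = 94.40 mm²); the cube at (15, 2) is present — its section is the full 5.5×6.5 rectangle (area 35.75 mm²); After the difference (first − rest): starting from the cone (94.40 mm²), the 5.5×6.5 cube at (15, 2) misses the remaining region (no effect) — area = 94.40 mm²; the cylinder at (-2, 7.5) is not intersected at this z (z outside [12, 37]); Combining (union): only the result so far is present, so the union is just that shape — area = 94.40 mm². So its area = 94.40 mm². Layer 58 is larger (166.47 vs 94.40 mm²).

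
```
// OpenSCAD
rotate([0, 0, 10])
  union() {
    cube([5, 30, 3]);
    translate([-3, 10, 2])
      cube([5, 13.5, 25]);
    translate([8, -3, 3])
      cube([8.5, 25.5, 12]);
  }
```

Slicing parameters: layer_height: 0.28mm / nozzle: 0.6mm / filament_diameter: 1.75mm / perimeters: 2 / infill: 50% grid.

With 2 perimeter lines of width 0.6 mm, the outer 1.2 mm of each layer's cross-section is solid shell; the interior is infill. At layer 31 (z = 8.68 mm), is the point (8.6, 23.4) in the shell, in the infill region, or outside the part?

At z = 8.68 mm: the cube is absent (z outside [0, 3]); the cube at (-3, 10) (footprint 5×13.5) is included at this height; the cube at (8, -3) is present — its section is the full 8.5×25.5 rectangle; Taking the union: the 2 present regions are separate (no shared area or edge), so areas and boundary lengths simply add and each stays a separate island — 2 connected regions; (rotated 10° about Z; rotation is an isometry so areas/perimeters/island counts are preserved). Overall, the cross-section has 2 separate islands. Undo the 10° rotation: the query point maps to (12.533, 21.551) in the un-rotated model frame. The nearest boundary edge runs (8.00, 22.50)→(16.50, 22.50); distance from the point to it = 0.95 mm. (Shell/infill is judged within the island containing the point — the largest one.) The point is inside the cross-section, 0.95 mm from the nearest boundary — within the 1.2 mm shell band (2 × 0.6).

shell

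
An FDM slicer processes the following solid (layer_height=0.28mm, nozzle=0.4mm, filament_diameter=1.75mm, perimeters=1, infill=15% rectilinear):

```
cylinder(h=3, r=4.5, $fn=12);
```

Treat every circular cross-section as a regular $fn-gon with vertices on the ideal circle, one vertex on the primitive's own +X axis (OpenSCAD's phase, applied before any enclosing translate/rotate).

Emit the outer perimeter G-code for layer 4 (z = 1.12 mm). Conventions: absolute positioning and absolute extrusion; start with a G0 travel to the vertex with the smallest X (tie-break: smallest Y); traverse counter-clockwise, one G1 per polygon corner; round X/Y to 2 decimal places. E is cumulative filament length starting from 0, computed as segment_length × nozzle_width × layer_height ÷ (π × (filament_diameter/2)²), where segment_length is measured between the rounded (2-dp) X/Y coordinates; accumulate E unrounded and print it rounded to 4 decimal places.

At z = 1.12 mm: the r=4.5 cylinder gives a regular 12-gon of circumradius 4.5 (constant along its height). The outline is a single polygon with 12 vertices. Extrusion per mm of travel: 0.4 × 0.28 / (π × 0.875²) = 0.046564. Accumulating E over each segment gives final E = 1.3021.

G0 X-4.50 Y0.00 Z1.12
G1 X-3.90 Y-2.25 E0.1084
G1 X-2.25 Y-3.90 E0.2171
G1 X0.00 Y-4.50 E0.3255
G1 X2.25 Y-3.90 E0.4339
G1 X3.90 Y-2.25 E0.5426
G1 X4.50 Y0.00 E0.6510
G1 X3.90 Y2.25 E0.7595
G1 X2.25 Y3.90 E0.8681
G1 X0.00 Y4.50 E0.9765
G1 X-2.25 Y3.90 E1.0850
G1 X-3.90 Y2.25 E1.1936
G1 X-4.50 Y0.00 E1.3021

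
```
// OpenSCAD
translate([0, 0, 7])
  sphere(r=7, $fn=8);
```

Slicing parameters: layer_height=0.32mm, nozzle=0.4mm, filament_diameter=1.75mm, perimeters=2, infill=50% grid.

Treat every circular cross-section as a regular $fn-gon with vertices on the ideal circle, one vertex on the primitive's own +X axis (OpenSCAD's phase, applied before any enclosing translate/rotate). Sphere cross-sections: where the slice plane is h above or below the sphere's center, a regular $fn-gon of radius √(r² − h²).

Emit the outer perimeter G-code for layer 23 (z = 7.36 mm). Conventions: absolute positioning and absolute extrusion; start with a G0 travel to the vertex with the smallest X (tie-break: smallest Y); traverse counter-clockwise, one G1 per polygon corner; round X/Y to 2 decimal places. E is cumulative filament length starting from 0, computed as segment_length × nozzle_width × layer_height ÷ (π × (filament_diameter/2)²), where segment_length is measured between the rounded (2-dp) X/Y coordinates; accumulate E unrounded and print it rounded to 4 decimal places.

At z = 7.36 mm: the r=7 sphere slices to a regular 8-gon of circumradius 6.991 (√(r²−h²) with h=0.36 from center). The outline is a single polygon with 8 vertices. Extrusion per mm of travel: 0.4 × 0.32 / (π × 0.875²) = 0.053216. Accumulating E over each segment gives final E = 2.2770.

G0 X-6.99 Y0.00 Z7.36
G1 X-4.94 Y-4.94 E0.2846
G1 X0.00 Y-6.99 E0.5693
G1 X4.94 Y-4.94 E0.8539
G1 X6.99 Y0.00 E1.1385
G1 X4.94 Y4.94 E1.4231
G1 X0.00 Y6.99 E1.7078
G1 X-4.94 Y4.94 E1.9924
G1 X-6.99 Y0.00 E2.2770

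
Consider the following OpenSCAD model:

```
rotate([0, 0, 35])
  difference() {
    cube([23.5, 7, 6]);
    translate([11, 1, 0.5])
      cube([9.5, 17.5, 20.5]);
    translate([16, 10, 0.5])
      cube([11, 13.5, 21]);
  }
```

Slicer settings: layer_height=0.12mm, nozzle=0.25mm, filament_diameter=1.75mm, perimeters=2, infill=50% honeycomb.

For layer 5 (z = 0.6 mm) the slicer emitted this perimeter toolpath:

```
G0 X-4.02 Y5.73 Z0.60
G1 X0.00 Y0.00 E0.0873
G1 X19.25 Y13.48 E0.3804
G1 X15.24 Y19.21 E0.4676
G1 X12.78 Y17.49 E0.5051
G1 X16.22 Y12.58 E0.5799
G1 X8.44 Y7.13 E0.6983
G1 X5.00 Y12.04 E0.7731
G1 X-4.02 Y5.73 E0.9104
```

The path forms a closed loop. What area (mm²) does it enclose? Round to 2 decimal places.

107.49 mm²

Apply the shoelace formula to the sequence of (X, Y) vertices; enclosed area = 107.49 mm².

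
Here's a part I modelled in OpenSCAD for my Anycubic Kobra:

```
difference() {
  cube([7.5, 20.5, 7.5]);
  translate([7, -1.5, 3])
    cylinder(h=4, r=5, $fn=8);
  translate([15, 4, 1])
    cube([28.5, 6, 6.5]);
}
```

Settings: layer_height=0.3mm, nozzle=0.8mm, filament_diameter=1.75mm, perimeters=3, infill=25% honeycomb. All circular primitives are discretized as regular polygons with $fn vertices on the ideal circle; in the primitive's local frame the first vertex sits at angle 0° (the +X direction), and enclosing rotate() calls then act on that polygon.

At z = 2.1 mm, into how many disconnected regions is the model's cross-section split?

At z = 2.1 mm: the cube (footprint 7.5×20.5) is included at this height; the cylinder at (7, -1.5) does not reach this height (z outside [3, 7]); the cube at (15, 4) (footprint 28.5×6) is included at this height; After the difference (first − rest): starting from the 7.5×20.5 cube, the 28.5×6 cube at (15, 4) misses the remaining region (no effect) — 1 connected region. The result has 1 disconnected region.

1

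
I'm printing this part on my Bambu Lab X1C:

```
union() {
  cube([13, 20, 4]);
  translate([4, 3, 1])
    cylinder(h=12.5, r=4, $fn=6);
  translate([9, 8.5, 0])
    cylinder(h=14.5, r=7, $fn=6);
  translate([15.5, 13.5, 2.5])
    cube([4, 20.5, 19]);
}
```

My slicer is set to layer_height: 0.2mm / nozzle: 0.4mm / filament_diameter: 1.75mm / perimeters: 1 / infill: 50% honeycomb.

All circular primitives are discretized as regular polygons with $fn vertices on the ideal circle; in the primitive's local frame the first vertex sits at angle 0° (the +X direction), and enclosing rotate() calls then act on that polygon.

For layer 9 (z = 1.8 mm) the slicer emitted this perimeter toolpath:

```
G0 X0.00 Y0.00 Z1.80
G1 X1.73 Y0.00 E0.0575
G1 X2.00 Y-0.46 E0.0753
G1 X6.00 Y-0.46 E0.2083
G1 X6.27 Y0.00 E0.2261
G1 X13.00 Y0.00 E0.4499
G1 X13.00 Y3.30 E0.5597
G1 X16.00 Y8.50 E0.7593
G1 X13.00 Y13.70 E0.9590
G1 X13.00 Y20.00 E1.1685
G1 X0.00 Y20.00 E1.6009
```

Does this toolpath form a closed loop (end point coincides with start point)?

no

Start point (G0): (0.00, 0.00). End point (last G1): the path does not return to the start — open.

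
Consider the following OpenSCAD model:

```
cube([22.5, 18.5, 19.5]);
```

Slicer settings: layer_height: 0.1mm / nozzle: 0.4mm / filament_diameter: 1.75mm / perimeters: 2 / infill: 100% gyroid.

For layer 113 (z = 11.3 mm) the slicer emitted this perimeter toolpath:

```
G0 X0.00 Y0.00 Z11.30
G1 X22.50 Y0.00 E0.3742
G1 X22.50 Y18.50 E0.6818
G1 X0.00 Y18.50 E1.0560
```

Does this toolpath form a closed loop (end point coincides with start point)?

Start point (G0): (0.00, 0.00). End point (last G1): the path does not return to the start — open.

no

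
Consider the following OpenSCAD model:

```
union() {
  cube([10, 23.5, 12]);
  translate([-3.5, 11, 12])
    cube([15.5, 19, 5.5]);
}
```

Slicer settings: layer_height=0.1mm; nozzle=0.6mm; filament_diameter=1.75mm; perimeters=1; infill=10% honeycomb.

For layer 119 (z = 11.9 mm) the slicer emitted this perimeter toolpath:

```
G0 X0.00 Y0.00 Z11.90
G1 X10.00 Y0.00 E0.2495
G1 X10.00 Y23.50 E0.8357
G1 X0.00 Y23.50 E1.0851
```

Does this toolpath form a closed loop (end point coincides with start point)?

Start point (G0): (0.00, 0.00). End point (last G1): the path does not return to the start — open.

no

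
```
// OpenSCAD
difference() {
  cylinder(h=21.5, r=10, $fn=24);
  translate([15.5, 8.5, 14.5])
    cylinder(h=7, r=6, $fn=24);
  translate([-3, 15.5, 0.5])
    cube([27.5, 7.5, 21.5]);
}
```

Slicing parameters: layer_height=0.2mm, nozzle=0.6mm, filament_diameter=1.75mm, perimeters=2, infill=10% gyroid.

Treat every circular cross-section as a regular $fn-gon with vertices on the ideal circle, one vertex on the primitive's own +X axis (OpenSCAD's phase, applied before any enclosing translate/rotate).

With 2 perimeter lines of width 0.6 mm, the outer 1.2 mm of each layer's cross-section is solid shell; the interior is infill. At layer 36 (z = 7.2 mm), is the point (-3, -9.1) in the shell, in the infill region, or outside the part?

shell

At z = 7.2 mm: the cylinder: section is a regular 24-gon, circumradius r=10; the cylinder at (15.5, 8.5) does not reach this height (z outside [14.5, 21.5]); the cube at (-3, 15.5) (footprint 27.5×7.5) is included at this height; Subtracting the remaining from the first: starting from the r=10 cylinder, the 27.5×7.5 cube at (-3, 15.5) misses the remaining region (no effect) — 1 connected region. Overall, the cross-section is a single solid region. The nearest boundary edge runs (-2.59, -9.66)→(-5.00, -8.66); distance from the point to it = 0.36 mm. The point is inside the cross-section, 0.36 mm from the nearest boundary — within the 1.2 mm shell band (2 × 0.6).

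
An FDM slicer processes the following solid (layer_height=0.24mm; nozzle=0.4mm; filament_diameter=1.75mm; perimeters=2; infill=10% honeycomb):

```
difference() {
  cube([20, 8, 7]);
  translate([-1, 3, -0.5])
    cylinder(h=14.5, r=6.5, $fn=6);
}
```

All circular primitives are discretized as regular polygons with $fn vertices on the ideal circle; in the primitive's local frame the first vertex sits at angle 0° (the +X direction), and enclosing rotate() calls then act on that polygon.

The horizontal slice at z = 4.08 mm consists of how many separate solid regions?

At z = 4.08 mm: the cube (footprint 20×8) is included at this height; the r=6.5 cylinder at (-1, 3) gives a regular 6-gon of circumradius 6.5 (constant along its height); After the difference (first − rest): starting from the 20×8 cube, the r=6.5 cylinder at (-1, 3) partially overlaps it — only the 34.19 mm² overlap (of its 109.77 mm²) is removed, clipping the outline — 1 connected region. The result has 1 disconnected region.

1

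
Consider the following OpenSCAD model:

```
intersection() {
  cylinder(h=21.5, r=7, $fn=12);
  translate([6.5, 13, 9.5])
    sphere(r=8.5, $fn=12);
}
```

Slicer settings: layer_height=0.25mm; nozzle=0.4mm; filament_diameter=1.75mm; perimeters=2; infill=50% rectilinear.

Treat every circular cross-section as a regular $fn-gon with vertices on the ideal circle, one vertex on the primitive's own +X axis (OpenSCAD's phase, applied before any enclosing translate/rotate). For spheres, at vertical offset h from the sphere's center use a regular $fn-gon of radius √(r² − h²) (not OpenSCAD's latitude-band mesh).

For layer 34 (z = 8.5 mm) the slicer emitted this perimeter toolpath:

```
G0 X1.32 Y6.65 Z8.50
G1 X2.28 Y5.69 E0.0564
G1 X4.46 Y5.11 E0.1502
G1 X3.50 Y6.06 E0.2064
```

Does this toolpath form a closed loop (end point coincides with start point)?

no

Start point (G0): (1.32, 6.65). End point (last G1): the path does not return to the start — open.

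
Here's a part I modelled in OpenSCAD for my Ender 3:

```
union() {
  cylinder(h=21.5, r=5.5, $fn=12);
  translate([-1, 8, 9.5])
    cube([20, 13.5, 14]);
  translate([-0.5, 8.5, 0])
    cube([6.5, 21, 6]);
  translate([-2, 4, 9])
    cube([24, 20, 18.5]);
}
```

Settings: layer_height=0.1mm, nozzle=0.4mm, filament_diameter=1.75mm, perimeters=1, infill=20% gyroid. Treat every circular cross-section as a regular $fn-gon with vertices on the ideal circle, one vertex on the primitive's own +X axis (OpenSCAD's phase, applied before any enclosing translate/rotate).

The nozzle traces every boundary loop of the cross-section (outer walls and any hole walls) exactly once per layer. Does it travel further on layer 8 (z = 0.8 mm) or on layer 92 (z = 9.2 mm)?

layer 92 (z = 9.2 mm)

Layer 8 (z = 0.8): the r=5.5 cylinder gives a regular 12-gon of circumradius 5.5 (constant along its height) (perimeter = 2·12·5.500·sin(180°/12) = 34.16 mm); the cube at (-1, 8) does not reach this height (z outside [9.5, 23.5]); the 6.5×21 cube at (-0.5, 8.5) contributes its full rectangle (perimeter 55.00 mm); the cube at (-2, 4) is absent (z outside [9, 27.5]); Merging all regions: the 2 present regions are separate (no shared area or edge), so areas and boundary lengths simply add and each stays a separate island — boundary = 89.16 mm. So its perimeter = 89.16 mm. Layer 92 (z = 9.2): the cylinder: section is a regular 12-gon, circumradius r=5.5 (perimeter = 2·12·5.500·sin(180°/12) = 34.16 mm); the cube at (-1, 8) is absent (z outside [9.5, 23.5]); the cube at (-0.5, 8.5) is not intersected at this z (z outside [0, 6]); the cube at (-2, 4) (footprint 24×20) is included at this height (perimeter 88.00 mm); Merging all regions: the regions partially overlap (shared area 5.87 mm²), so the edge portions inside another operand are dropped and the merged outline is re-measured after clipping — boundary = 109.69 mm. So its perimeter = 109.69 mm. Layer 92 is larger (109.69 vs 89.16 mm).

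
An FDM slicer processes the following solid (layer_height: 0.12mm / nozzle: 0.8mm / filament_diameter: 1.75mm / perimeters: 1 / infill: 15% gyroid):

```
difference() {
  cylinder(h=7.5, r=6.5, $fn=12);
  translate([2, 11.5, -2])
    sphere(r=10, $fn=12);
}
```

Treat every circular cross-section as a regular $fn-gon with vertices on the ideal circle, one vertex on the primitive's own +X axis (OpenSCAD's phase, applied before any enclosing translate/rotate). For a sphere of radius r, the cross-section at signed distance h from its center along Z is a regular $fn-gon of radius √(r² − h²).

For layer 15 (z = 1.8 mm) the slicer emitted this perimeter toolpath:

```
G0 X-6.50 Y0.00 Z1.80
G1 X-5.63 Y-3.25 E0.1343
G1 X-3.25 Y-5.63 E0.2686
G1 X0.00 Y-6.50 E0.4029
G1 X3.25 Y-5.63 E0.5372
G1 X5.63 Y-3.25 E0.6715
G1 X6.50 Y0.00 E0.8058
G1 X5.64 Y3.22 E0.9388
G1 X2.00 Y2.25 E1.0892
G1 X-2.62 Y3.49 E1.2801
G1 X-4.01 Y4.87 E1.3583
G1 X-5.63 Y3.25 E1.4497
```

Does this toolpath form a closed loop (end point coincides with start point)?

Start point (G0): (-6.50, 0.00). End point (last G1): the path does not return to the start — open.

no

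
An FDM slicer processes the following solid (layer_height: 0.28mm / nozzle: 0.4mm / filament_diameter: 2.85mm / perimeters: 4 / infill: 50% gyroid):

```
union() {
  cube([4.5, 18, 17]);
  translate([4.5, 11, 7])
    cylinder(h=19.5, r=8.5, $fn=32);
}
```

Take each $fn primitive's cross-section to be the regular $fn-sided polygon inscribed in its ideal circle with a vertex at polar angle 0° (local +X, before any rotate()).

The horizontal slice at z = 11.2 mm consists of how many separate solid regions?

1

At z = 11.2 mm: the 4.5×18 cube contributes its full rectangle; the r=8.5 cylinder at (4.5, 11) gives a regular 32-gon of circumradius 8.5 (constant along its height); Taking the union: the regions partially overlap (shared area 67.75 mm²), so overlapping operands fuse into one piece — 1 connected region. The result has 1 disconnected region.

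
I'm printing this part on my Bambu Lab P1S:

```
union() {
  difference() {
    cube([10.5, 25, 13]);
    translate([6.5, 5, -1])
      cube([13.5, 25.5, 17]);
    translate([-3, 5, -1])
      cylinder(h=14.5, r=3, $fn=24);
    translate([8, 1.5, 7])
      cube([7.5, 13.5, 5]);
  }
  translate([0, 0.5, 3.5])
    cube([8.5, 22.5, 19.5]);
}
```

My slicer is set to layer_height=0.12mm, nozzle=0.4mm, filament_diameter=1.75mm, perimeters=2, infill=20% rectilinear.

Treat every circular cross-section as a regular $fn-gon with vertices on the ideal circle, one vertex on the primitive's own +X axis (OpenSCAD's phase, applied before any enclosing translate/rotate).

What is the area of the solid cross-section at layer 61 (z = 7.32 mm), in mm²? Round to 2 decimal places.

At z = 7.32 mm: the 10.5×25 cube contributes its full rectangle (area 262.50 mm²); the cube at (6.5, 5) (footprint 13.5×25.5) is included at this height (area 344.25 mm²); the r=3 cylinder at (-3, 5) contributes a regular 24-gon of circumradius 3 (area = (24/2)·3.000²·sin(360°/24) = 27.95 mm²); the 7.5×13.5 cube at (8, 1.5) contributes its full rectangle (area 101.25 mm²); After the difference (first − rest): starting from the 10.5×25 cube (262.50 mm²), the 13.5×25.5 cube at (6.5, 5) partially overlaps it — only the 80.00 mm² overlap (of its 344.25 mm²) is removed, clipping the outline; the r=3 cylinder at (-3, 5) misses the remaining region (no effect); the 7.5×13.5 cube at (8, 1.5) partially overlaps it — only the 8.75 mm² overlap (of its 101.25 mm²) is removed, clipping the outline — area = 173.75 mm²; the 8.5×22.5 cube at (0, 0.5) contributes its full rectangle (area 191.25 mm²); Merging all regions: the regions partially overlap — summed areas 365.00 mm² minus the doubly-counted overlap 153.50 mm² gives 211.50 mm² — area = 211.50 mm². Overall, the cross-section is a single solid region. Net area = 211.50 mm².

211.50 mm²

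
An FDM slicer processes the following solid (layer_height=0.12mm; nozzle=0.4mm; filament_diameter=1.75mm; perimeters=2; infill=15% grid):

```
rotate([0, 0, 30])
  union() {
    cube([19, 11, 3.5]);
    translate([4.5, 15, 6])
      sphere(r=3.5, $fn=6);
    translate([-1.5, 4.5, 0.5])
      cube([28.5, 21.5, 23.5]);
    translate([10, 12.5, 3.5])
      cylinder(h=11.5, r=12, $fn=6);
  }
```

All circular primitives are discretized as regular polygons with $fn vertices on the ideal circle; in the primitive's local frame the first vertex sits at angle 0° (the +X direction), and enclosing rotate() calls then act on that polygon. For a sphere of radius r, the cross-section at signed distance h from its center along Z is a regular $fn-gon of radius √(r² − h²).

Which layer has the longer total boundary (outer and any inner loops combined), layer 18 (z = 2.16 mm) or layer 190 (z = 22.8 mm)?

Layer 18 (z = 2.16): the cube (footprint 19×11) is included at this height (perimeter 60.00 mm); the sphere at (4.5, 15) is not intersected at this z (|z−center|=3.840 > r=3.5); the cube at (-1.5, 4.5) is present — its section is the full 28.5×21.5 rectangle (perimeter 100.00 mm); the cylinder at (10, 12.5) is not intersected at this z (z outside [3.5, 15]); Taking the union: the regions partially overlap (shared area 123.50 mm²), so the edge portions inside another operand are dropped and the merged outline is re-measured after clipping — boundary = 109.00 mm; (rotated 30° about Z; rotation is an isometry so areas/perimeters/island counts are preserved). So its perimeter = 109.00 mm. Layer 190 (z = 22.8): the cube does not reach this height (z outside [0, 3.5]); the sphere at (4.5, 15) is absent (|z−center|=16.800 > r=3.5); the cube at (-1.5, 4.5) is present — its section is the full 28.5×21.5 rectangle (perimeter 100.00 mm); the cylinder at (10, 12.5) does not reach this height (z outside [3.5, 15]); Merging all regions: only the 28.5×21.5 cube at (-1.5, 4.5) is present, so the union is just that shape — boundary = 100.00 mm; (whole slice rotated 30° about Z — lengths, areas and connectivity unchanged). So its perimeter = 100.00 mm. Layer 18 is larger (109.00 vs 100.00 mm).

layer 18 (z = 2.16 mm)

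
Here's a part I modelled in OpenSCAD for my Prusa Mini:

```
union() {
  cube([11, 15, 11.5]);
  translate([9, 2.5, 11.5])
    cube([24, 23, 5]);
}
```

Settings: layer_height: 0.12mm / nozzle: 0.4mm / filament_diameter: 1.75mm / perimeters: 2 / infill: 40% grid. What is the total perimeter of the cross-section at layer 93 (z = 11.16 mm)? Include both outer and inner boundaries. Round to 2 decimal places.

52.00 mm

At z = 11.16 mm: the 11×15 cube contributes its full rectangle (perimeter 52.00 mm); the cube at (9, 2.5) is absent (z outside [11.5, 16.5]); Taking the union: only the 11×15 cube is present, so the union is just that shape — boundary = 52.00 mm. Overall, the cross-section is a single solid region. Total boundary length (outer) = 52.00 mm.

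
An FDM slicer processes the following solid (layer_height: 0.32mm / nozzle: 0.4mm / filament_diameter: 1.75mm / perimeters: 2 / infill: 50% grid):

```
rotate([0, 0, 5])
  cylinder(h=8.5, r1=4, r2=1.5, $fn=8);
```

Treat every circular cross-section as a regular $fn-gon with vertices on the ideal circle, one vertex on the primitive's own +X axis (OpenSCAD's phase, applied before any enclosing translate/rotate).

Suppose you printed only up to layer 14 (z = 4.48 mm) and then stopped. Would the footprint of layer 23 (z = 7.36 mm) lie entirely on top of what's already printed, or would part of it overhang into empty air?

entirely on top

Compare the two slices. At z = 4.48: the cone contributes a regular 8-gon of circumradius 2.682 (interpolated between r1=4 and r2=1.5 at t=0.527) (area = (8/2)·2.682²·sin(360°/8) = 20.35 mm²); (whole slice rotated 5° about Z — lengths, areas and connectivity unchanged). At z = 7.36: the cone: at t=0.866 of its height the radius interpolates to r₁+(r₂−r₁)t = 1.835, giving a regular 8-gon of that circumradius (area = (8/2)·1.835²·sin(360°/8) = 9.53 mm²); (rotated 5° about Z; rotation is an isometry so areas/perimeters/island counts are preserved). Checking containment: the cross-section at z = 7.36 is a subset of the cross-section at z = 4.48.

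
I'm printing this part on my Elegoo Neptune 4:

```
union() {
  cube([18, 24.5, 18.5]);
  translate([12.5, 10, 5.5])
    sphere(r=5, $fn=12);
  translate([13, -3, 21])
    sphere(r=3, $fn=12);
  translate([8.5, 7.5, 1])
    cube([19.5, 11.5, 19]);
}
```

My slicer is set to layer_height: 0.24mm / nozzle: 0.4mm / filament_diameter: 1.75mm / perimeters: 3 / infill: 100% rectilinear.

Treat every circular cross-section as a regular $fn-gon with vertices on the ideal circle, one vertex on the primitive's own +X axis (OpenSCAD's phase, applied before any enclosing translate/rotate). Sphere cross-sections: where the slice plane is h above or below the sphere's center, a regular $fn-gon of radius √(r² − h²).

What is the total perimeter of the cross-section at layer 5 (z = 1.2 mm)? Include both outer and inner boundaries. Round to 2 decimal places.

At z = 1.2 mm: the cube is present — its section is the full 18×24.5 rectangle (perimeter 85.00 mm); the r=5 sphere at (12.5, 10) contributes a regular 12-gon of circumradius √(5²−4.3²) = 2.551 (perimeter = 2·12·2.551·sin(180°/12) = 15.85 mm); the sphere at (13, -3) does not reach this height (|z−center|=19.800 > r=3); the cube at (8.5, 7.5) is present — its section is the full 19.5×11.5 rectangle (perimeter 62.00 mm); Taking the union: the regions partially overlap (shared area 128.78 mm²), so the edge portions inside another operand are dropped and the merged outline is re-measured after clipping — boundary = 105.00 mm. Overall, the cross-section is a single solid region. Total boundary length (outer) = 105.00 mm.

105.00 mm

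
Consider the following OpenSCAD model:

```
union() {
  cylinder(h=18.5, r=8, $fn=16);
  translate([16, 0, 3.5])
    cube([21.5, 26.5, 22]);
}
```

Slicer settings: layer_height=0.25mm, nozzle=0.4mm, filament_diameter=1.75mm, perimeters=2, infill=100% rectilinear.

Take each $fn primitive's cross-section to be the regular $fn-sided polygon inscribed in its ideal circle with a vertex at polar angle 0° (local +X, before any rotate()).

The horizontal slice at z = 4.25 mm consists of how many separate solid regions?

2

At z = 4.25 mm: the r=8 cylinder contributes a regular 16-gon of circumradius 8; the cube at (16, 0) (footprint 21.5×26.5) is included at this height; Merging all regions: the 2 present regions are separate (no shared area or edge), so areas and boundary lengths simply add and each stays a separate island — 2 connected regions. The result has 2 disconnected regions.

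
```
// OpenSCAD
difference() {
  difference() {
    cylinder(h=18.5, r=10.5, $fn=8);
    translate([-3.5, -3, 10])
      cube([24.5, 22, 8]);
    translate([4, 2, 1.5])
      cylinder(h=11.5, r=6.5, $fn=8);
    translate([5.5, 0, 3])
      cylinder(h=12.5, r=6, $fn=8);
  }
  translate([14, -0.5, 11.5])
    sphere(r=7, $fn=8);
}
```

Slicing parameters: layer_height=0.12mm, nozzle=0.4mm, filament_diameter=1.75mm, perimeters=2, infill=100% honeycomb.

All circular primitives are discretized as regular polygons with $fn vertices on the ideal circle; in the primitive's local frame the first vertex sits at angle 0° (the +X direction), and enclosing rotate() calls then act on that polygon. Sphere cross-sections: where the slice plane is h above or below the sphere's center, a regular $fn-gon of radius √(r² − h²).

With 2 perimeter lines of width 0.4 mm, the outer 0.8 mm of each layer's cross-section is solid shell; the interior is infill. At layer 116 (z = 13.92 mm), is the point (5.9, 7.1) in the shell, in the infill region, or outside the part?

outside

At z = 13.92 mm: the cylinder: section is a regular 8-gon, circumradius r=10.5; the cube at (-3.5, -3) is present — its section is the full 24.5×22 rectangle; the cylinder at (4, 2) does not reach this height (z outside [1.5, 13]); the r=6 cylinder at (5.5, 0) contributes a regular 8-gon of circumradius 6; Taking the first minus the rest: starting from the r=10.5 cylinder, the 24.5×22 cube at (-3.5, -3) partially overlaps it — only the 152.31 mm² overlap (of its 539.00 mm²) is removed, clipping the outline; the r=6 cylinder at (5.5, 0) partially overlaps it — only the 17.15 mm² overlap (of its 101.82 mm²) is removed, clipping the outline — 1 connected region; the r=7 sphere at (14, -0.5) contributes a regular 8-gon of circumradius √(7²−2.42²) = 6.568; Subtracting the remaining from the first: starting from that combined region, the r=7 sphere at (14, -0.5) misses the remaining region (no effect) — 1 connected region. Overall, the cross-section is a single solid region. The nearest boundary edge runs (-3.50, 9.05)→(-3.50, -3.00); distance from the point to it = 9.40 mm. The point is not inside any of the regions above, so it lies outside the cross-section (9.40 mm from the nearest boundary).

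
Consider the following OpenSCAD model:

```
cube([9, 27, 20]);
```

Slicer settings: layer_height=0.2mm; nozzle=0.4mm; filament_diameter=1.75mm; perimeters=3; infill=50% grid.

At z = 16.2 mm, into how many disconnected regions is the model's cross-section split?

1

At z = 16.2 mm: the cube (footprint 9×27) is included at this height. The result has 1 disconnected region.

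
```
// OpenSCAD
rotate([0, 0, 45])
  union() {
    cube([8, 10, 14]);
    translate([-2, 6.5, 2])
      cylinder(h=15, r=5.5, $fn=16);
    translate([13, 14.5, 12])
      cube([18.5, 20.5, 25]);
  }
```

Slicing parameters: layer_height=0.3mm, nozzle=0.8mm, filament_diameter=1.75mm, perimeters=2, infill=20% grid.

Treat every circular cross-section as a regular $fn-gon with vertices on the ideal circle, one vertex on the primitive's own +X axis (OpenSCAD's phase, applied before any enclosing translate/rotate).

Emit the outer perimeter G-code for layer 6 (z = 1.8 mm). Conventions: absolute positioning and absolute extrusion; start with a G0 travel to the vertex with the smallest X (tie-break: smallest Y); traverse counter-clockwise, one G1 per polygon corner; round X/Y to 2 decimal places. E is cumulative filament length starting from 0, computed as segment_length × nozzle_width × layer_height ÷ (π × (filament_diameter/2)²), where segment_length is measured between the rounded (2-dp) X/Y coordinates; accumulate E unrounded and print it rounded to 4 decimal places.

G0 X-7.07 Y7.07 Z1.80
G1 X0.00 Y0.00 E0.9977
G1 X5.66 Y5.66 E1.7963
G1 X-1.41 Y12.73 E2.7940
G1 X-7.07 Y7.07 E3.5927

At z = 1.8 mm: the 8×10 cube contributes its full rectangle; the cylinder at (-2, 6.5) is not intersected at this z (z outside [2, 17]); the cube at (13, 14.5) is absent (z outside [12, 37]); Taking the union: only the 8×10 cube is present, so the union is just that shape — 1 connected region; (rotated 45° about Z; rotation is an isometry so areas/perimeters/island counts are preserved). The outline is a single polygon with 4 vertices. Extrusion per mm of travel: 0.8 × 0.3 / (π × 0.875²) = 0.099780. Accumulating E over each segment gives final E = 3.5927.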